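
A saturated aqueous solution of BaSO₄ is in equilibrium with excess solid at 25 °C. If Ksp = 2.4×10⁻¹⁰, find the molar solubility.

1.5×10⁻⁵ M

BaSO₄(s) ⇌ Ba²⁺(aq) + SO₄²⁻(aq)
Let s be the molar solubility. Then [Ba²⁺] = s and [SO₄²⁻] = s.
Ksp = [Ba²⁺][SO₄²⁻] = s · s = s^2
s^2 = 2.4×10⁻¹⁰
Taking the 2nd root, s = 1.5×10⁻⁵ mol L⁻¹.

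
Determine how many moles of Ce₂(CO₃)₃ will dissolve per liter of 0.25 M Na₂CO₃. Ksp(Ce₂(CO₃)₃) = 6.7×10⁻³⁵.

Ce₂(CO₃)₃(s) ⇌ 2 Ce³⁺(aq) + 3 CO₃²⁻(aq)
With CO₃²⁻ already at 0.25 M and s small, take [CO₃²⁻] ≈ 0.25 M and [Ce³⁺] = 2s.
Ksp = [Ce³⁺]^2[CO₃²⁻]^3 = (2s)^2(0.25)^3
(2s)^2 = 6.7×10⁻³⁵ / (0.25)^3 = 4.3×10⁻³³
s = 3.3×10⁻¹⁷ M

3.3×10⁻¹⁷ M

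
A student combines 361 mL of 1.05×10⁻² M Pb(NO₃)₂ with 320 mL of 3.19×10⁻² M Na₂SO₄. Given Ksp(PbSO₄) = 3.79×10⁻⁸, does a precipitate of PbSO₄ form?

Total volume after mixing = 361 + 320 = 681 mL.
[Pb²⁺] = (1.05×10⁻²)(361)/681 = 5.57×10⁻³ M
[SO₄²⁻] = (3.19×10⁻²)(320)/681 = 1.50×10⁻² M
Q = [Pb²⁺][SO₄²⁻] = 8.34×10⁻⁵
Q = 8.34×10⁻⁵ > Ksp = 3.79×10⁻⁸, so the solution is supersaturated and PbSO₄ precipitates.

Yes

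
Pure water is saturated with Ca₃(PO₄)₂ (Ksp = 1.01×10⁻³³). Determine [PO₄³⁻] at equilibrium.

Ca₃(PO₄)₂(s) ⇌ 3 Ca²⁺(aq) + 2 PO₄³⁻(aq)
Call the molar solubility s, so that [Ca²⁺] = 3s and [PO₄³⁻] = 2s.
Ksp = [Ca²⁺]^3[PO₄³⁻]^2 = (3s)^3 · (2s)^2 = 108s^5 = 1.01×10⁻³³
s = 9.87×10⁻⁸ M
[PO₄³⁻] = 2s = 1.97×10⁻⁷ M

1.97×10⁻⁷ M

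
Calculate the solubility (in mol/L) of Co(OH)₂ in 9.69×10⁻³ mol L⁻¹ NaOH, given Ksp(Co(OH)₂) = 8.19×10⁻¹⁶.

8.72×10⁻¹² M

Co(OH)₂(s) ⇌ Co²⁺(aq) + 2 OH⁻(aq)
With OH⁻ already at 9.69×10⁻³ mol L⁻¹ and s small, take [OH⁻] ≈ 9.69×10⁻³ mol L⁻¹ and [Co²⁺] = s.
Ksp = [Co²⁺][OH⁻]^2 = s(9.69×10⁻³)^2
s = 8.19×10⁻¹⁶ / (9.69×10⁻³)^2 = 8.72×10⁻¹²
s = 8.72×10⁻¹² mol L⁻¹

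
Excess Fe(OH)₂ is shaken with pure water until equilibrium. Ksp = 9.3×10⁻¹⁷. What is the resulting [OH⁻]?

Fe(OH)₂(s) ⇌ Fe²⁺(aq) + 2 OH⁻(aq)
For each mole of Fe(OH)₂ that dissolves per liter, [Fe²⁺] = s and [OH⁻] = 2s; let s denote this solubility.
Ksp = [Fe²⁺][OH⁻]^2 = s · (2s)^2 = 4s^3 = 9.3×10⁻¹⁷
s = 2.9×10⁻⁶ mol/L
[OH⁻] = 2s = 5.7×10⁻⁶ mol/L

5.7×10⁻⁶ M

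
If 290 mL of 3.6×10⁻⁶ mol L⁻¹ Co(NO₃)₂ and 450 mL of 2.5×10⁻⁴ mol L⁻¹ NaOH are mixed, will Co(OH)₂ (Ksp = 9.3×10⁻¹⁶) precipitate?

Yes

The combined volume is 740 mL.
[Co²⁺] = (3.6×10⁻⁶)(290)/740 = 1.4×10⁻⁶ mol L⁻¹
[OH⁻] = (2.5×10⁻⁴)(450)/740 = 1.5×10⁻⁴ mol L⁻¹
Q = [Co²⁺][OH⁻]^2 = 3.3×10⁻¹⁴
Q = 3.3×10⁻¹⁴ > Ksp = 9.3×10⁻¹⁶, so the solution is supersaturated and Co(OH)₂ precipitates.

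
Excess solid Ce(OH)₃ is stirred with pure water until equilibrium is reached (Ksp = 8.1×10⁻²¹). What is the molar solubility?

4.2×10⁻⁶ M

Ce(OH)₃(s) ⇌ Ce³⁺(aq) + 3 OH⁻(aq)
Call the molar solubility s, so that [Ce³⁺] = s and [OH⁻] = 3s.
Ksp = [Ce³⁺][OH⁻]^3 = s · (3s)^3 = 27s^4
27s^4 = 8.1×10⁻²¹  ⇒  s^4 = 3.0×10⁻²²
Taking the 4th root, s = 4.2×10⁻⁶ M.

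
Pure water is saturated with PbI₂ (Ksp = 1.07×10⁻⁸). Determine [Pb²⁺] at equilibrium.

1.39×10⁻³ M

PbI₂(s) ⇌ Pb²⁺(aq) + 2 I⁻(aq)
For each mole of PbI₂ that dissolves per liter, [Pb²⁺] = s and [I⁻] = 2s; let s denote this solubility.
Ksp = [Pb²⁺][I⁻]^2 = s · (2s)^2 = 4s^3 = 1.07×10⁻⁸
s = 1.39×10⁻³ M
[Pb²⁺] = s = 1.39×10⁻³ M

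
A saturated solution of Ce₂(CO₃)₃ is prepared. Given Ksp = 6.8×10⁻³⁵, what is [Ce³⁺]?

Ce₂(CO₃)₃(s) ⇌ 2 Ce³⁺(aq) + 3 CO₃²⁻(aq)
Call the molar solubility s, so that [Ce³⁺] = 2s and [CO₃²⁻] = 3s.
Ksp = [Ce³⁺]^2[CO₃²⁻]^3 = (2s)^2 · (3s)^3 = 108s^5 = 6.8×10⁻³⁵
s = 5.8×10⁻⁸ M
[Ce³⁺] = 2s = 1.2×10⁻⁷ M

1.2×10⁻⁷ M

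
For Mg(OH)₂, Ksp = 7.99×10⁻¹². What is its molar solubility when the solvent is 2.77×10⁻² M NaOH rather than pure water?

Mg(OH)₂(s) ⇌ Mg²⁺(aq) + 2 OH⁻(aq)
OH⁻ is already present at 2.77×10⁻² M. If s mol/L of Mg(OH)₂ dissolves, [Mg²⁺] = s while [OH⁻] ≈ 2.77×10⁻² M.
Ksp = [Mg²⁺][OH⁻]^2 = s(2.77×10⁻²)^2
s = 7.99×10⁻¹² / (2.77×10⁻²)^2 = 1.04×10⁻⁸
s = 1.04×10⁻⁸ M

1.04×10⁻⁸ M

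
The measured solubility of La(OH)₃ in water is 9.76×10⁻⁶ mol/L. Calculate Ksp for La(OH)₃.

La(OH)₃(s) ⇌ La³⁺(aq) + 3 OH⁻(aq)
With molar solubility s: [La³⁺] = s, [OH⁻] = 3s.
Ksp = [La³⁺][OH⁻]^3 = s · (3s)^3 = 27s^4
Ksp = 27 × (9.76×10⁻⁶)^4 = 2.45×10⁻¹⁹

Ksp = 2.45×10⁻¹⁹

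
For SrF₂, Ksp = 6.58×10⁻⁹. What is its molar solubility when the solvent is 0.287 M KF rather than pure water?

SrF₂(s) ⇌ Sr²⁺(aq) + 2 F⁻(aq)
F⁻ is already present at 0.287 M. If s mol/L of SrF₂ dissolves, [Sr²⁺] = s while [F⁻] ≈ 0.287 M.
Ksp = [Sr²⁺][F⁻]^2 = s(0.287)^2
s = 6.58×10⁻⁹ / (0.287)^2 = 7.99×10⁻⁸
s = 7.99×10⁻⁸ M

7.99×10⁻⁸ M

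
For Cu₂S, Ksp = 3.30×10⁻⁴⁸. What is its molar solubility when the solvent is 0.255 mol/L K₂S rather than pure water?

1.80×10⁻²⁴ M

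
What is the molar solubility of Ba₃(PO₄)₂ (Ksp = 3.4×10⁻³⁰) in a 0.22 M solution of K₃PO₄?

Ba₃(PO₄)₂(s) ⇌ 3 Ba²⁺(aq) + 2 PO₄³⁻(aq)
PO₄³⁻ is already present at 0.22 M. If s mol/L of Ba₃(PO₄)₂ dissolves, [Ba²⁺] = 3s while [PO₄³⁻] ≈ 0.22 M.
Ksp = [Ba²⁺]^3[PO₄³⁻]^2 = (3s)^3(0.22)^2
(3s)^3 = 3.4×10⁻³⁰ / (0.22)^2 = 7.0×10⁻²⁹
s = 1.4×10⁻¹⁰ M

1.4×10⁻¹⁰ M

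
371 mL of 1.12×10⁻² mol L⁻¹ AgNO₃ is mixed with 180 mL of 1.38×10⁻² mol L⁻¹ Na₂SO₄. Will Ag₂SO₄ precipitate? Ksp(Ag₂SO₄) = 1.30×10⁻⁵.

No

After mixing, V = 371 mL + 180 mL = 551 mL.
[Ag⁺] = (1.12×10⁻²)(371)/551 = 7.54×10⁻³ mol L⁻¹
[SO₄²⁻] = (1.38×10⁻²)(180)/551 = 4.51×10⁻³ mol L⁻¹
Q = [Ag⁺]^2[SO₄²⁻] = 2.56×10⁻⁷
Since Q (2.56×10⁻⁷) is less than Ksp (1.30×10⁻⁵), no Ag₂SO₄ precipitates.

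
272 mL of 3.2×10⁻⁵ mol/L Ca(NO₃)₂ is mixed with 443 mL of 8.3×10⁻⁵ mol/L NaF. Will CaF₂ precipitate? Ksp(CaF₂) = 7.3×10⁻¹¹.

No

After mixing, V = 272 mL + 443 mL = 715 mL.
[Ca²⁺] = (3.2×10⁻⁵)(272)/715 = 1.2×10⁻⁵ mol/L
[F⁻] = (8.3×10⁻⁵)(443)/715 = 5.1×10⁻⁵ mol/L
Q = [Ca²⁺][F⁻]^2 = 3.2×10⁻¹⁴
Since Q (3.2×10⁻¹⁴) is less than Ksp (7.3×10⁻¹¹), no CaF₂ precipitates.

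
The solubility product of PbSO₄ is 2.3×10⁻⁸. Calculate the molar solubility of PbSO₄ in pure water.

PbSO₄(s) ⇌ Pb²⁺(aq) + SO₄²⁻(aq)
If s mol/L of PbSO₄ dissolves, [Pb²⁺] = s and [SO₄²⁻] = s.
Ksp = [Pb²⁺][SO₄²⁻] = s · s = s^2
s^2 = 2.3×10⁻⁸
s = (2.3×10⁻⁸)^(1/2) = 1.5×10⁻⁴ mol/L

1.5×10⁻⁴ M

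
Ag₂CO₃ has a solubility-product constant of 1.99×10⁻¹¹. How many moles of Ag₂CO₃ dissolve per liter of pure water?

Ag₂CO₃(s) ⇌ 2 Ag⁺(aq) + CO₃²⁻(aq)
With molar solubility s: [Ag⁺] = 2s, [CO₃²⁻] = s.
Ksp = [Ag⁺]^2[CO₃²⁻] = (2s)^2 · s = 4s^3
4s^3 = 1.99×10⁻¹¹  ⇒  s^3 = 4.98×10⁻¹²
Taking the 3rd root, s = 1.71×10⁻⁴ mol/L.

1.71×10⁻⁴ M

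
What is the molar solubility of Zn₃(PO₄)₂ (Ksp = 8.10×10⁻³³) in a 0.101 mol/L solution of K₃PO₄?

3.09×10⁻¹¹ M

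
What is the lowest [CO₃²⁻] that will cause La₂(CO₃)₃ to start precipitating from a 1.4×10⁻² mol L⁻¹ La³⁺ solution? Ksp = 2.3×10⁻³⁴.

1.1×10⁻¹⁰ M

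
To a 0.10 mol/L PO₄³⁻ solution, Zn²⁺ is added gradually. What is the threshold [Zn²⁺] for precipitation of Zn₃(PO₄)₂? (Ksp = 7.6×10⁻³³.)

The threshold for precipitation is Q = Ksp.
Zn₃(PO₄)₂(s) ⇌ 3 Zn²⁺(aq) + 2 PO₄³⁻(aq)
Ksp = [Zn²⁺]^3[PO₄³⁻]^2 = [Zn²⁺]^3(0.10)^2
[Zn²⁺]^3 = 7.6×10⁻³³ / (0.10)^2 = 7.6×10⁻³¹
[Zn²⁺] = 9.1×10⁻¹¹ mol/L

9.1×10⁻¹¹ M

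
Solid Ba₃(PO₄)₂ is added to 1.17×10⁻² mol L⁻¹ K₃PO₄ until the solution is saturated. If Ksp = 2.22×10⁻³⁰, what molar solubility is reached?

Ba₃(PO₄)₂(s) ⇌ 3 Ba²⁺(aq) + 2 PO₄³⁻(aq)
PO₄³⁻ is already present at 1.17×10⁻² mol L⁻¹. If s mol/L of Ba₃(PO₄)₂ dissolves, [Ba²⁺] = 3s while [PO₄³⁻] ≈ 1.17×10⁻² mol L⁻¹.
Ksp = [Ba²⁺]^3[PO₄³⁻]^2 = (3s)^3(1.17×10⁻²)^2
(3s)^3 = 2.22×10⁻³⁰ / (1.17×10⁻²)^2 = 1.62×10⁻²⁶
s = 8.44×10⁻¹⁰ mol L⁻¹

8.44×10⁻¹⁰ M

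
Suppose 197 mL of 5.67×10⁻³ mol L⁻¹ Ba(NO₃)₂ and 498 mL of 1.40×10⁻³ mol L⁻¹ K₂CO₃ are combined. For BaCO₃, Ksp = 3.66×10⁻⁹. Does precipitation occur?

The combined volume is 695 mL.
[Ba²⁺] = (5.67×10⁻³)(197)/695 = 1.61×10⁻³ mol L⁻¹
[CO₃²⁻] = (1.40×10⁻³)(498)/695 = 1.00×10⁻³ mol L⁻¹
Q = [Ba²⁺][CO₃²⁻] = 1.61×10⁻⁶
Since Q (1.61×10⁻⁶) exceeds Ksp (3.66×10⁻⁹), BaCO₃ will precipitate.

Yes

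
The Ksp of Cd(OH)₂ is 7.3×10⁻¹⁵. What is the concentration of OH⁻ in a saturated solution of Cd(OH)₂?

Cd(OH)₂(s) ⇌ Cd²⁺(aq) + 2 OH⁻(aq)
Let s be the molar solubility. Then [Cd²⁺] = s and [OH⁻] = 2s.
Ksp = [Cd²⁺][OH⁻]^2 = s · (2s)^2 = 4s^3 = 7.3×10⁻¹⁵
s = 1.2×10⁻⁵ mol L⁻¹
[OH⁻] = 2s = 2.4×10⁻⁵ mol L⁻¹

2.4×10⁻⁵ M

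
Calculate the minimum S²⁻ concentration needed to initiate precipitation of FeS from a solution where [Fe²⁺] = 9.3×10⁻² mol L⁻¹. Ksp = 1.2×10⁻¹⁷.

1.3×10⁻¹⁶ M

A salt starts to precipitate once the ion product Q reaches its Ksp.
FeS(s) ⇌ Fe²⁺(aq) + S²⁻(aq)
Ksp = [Fe²⁺][S²⁻] = [S²⁻](9.3×10⁻²)
[S²⁻] = 1.2×10⁻¹⁷ / (9.3×10⁻²) = 1.3×10⁻¹⁶
[S²⁻] = 1.3×10⁻¹⁶ mol L⁻¹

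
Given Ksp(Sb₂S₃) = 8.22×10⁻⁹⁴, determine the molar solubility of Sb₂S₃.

Sb₂S₃(s) ⇌ 2 Sb³⁺(aq) + 3 S²⁻(aq)
With molar solubility s: [Sb³⁺] = 2s, [S²⁻] = 3s.
Ksp = [Sb³⁺]^2[S²⁻]^3 = (2s)^2 · (3s)^3 = 108s^5
108s^5 = 8.22×10⁻⁹⁴  ⇒  s^5 = 7.61×10⁻⁹⁶
Taking the 5th root, s = 9.47×10⁻²⁰ mol L⁻¹.

9.47×10⁻²⁰ M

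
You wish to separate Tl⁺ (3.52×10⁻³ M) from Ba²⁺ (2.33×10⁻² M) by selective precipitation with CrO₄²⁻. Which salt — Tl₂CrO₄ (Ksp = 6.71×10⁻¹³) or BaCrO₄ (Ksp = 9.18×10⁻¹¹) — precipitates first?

The threshold for precipitation is Q = Ksp.
For Tl₂CrO₄: [CrO₄²⁻] = (Ksp/[Tl⁺]^2) = 5.42×10⁻⁸ M
For BaCrO₄: [CrO₄²⁻] = (Ksp/[Ba²⁺]) = 3.94×10⁻⁹ M
Since BaCrO₄ needs less CrO₄²⁻ to reach saturation, it precipitates first.

BaCrO₄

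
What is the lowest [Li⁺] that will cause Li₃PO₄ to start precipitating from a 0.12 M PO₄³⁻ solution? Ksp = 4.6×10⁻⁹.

The threshold for precipitation is Q = Ksp.
Li₃PO₄(s) ⇌ 3 Li⁺(aq) + PO₄³⁻(aq)
Ksp = [Li⁺]^3[PO₄³⁻] = [Li⁺]^3(0.12)
[Li⁺]^3 = 4.6×10⁻⁹ / (0.12) = 3.8×10⁻⁸
[Li⁺] = 3.4×10⁻³ M

3.4×10⁻³ M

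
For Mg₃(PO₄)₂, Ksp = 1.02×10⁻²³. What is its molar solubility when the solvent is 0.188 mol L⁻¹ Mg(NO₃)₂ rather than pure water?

Mg₃(PO₄)₂(s) ⇌ 3 Mg²⁺(aq) + 2 PO₄³⁻(aq)
Let s be the solubility of Mg₃(PO₄)₂ here. The common ion gives [Mg²⁺] ≈ 0.188 mol L⁻¹, and [PO₄³⁻] = 2s.
Ksp = [Mg²⁺]^3[PO₄³⁻]^2 = (0.188)^3(2s)^2
(2s)^2 = 1.02×10⁻²³ / (0.188)^3 = 1.54×10⁻²¹
s = 1.96×10⁻¹¹ mol L⁻¹

1.96×10⁻¹¹ M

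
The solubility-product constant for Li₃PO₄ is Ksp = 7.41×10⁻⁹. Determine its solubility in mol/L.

4.07×10⁻³ M

Li₃PO₄(s) ⇌ 3 Li⁺(aq) + PO₄³⁻(aq)
If s mol/L of Li₃PO₄ dissolves, [Li⁺] = 3s and [PO₄³⁻] = s.
Ksp = [Li⁺]^3[PO₄³⁻] = (3s)^3 · s = 27s^4
27s^4 = 7.41×10⁻⁹  ⇒  s^4 = 2.74×10⁻¹⁰
s = (2.74×10⁻¹⁰)^(1/4) = 4.07×10⁻³ mol L⁻¹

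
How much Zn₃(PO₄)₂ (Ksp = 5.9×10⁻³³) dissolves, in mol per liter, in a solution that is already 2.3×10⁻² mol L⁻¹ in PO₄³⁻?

7.4×10⁻¹¹ M

Zn₃(PO₄)₂(s) ⇌ 3 Zn²⁺(aq) + 2 PO₄³⁻(aq)
With PO₄³⁻ already at 2.3×10⁻² mol L⁻¹ and s small, take [PO₄³⁻] ≈ 2.3×10⁻² mol L⁻¹ and [Zn²⁺] = 3s.
Ksp = [Zn²⁺]^3[PO₄³⁻]^2 = (3s)^3(2.3×10⁻²)^2
(3s)^3 = 5.9×10⁻³³ / (2.3×10⁻²)^2 = 1.1×10⁻²⁹
s = 7.4×10⁻¹¹ mol L⁻¹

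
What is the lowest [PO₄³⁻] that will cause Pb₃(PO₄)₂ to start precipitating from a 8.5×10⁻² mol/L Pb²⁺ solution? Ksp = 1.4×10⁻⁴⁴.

4.8×10⁻²¹ M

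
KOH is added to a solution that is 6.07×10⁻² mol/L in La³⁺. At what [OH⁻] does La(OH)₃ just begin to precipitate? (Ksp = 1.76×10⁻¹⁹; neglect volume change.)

A salt starts to precipitate once the ion product Q reaches its Ksp.
La(OH)₃(s) ⇌ La³⁺(aq) + 3 OH⁻(aq)
Ksp = [La³⁺][OH⁻]^3 = [OH⁻]^3(6.07×10⁻²)
[OH⁻]^3 = 1.76×10⁻¹⁹ / (6.07×10⁻²) = 2.90×10⁻¹⁸
[OH⁻] = 1.43×10⁻⁶ mol/L

1.43×10⁻⁶ M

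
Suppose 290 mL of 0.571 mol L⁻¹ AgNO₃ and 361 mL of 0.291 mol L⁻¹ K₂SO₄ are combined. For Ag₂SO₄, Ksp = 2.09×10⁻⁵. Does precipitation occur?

Yes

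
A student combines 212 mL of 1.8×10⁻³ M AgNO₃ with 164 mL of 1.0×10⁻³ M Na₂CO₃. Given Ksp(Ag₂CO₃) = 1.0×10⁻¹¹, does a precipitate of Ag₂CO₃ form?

Yes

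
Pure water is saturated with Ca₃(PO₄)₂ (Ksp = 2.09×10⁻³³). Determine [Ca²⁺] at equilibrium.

Ca₃(PO₄)₂(s) ⇌ 3 Ca²⁺(aq) + 2 PO₄³⁻(aq)
Let s be the molar solubility. Then [Ca²⁺] = 3s and [PO₄³⁻] = 2s.
Ksp = [Ca²⁺]^3[PO₄³⁻]^2 = (3s)^3 · (2s)^2 = 108s^5 = 2.09×10⁻³³
s = 1.14×10⁻⁷ mol L⁻¹
[Ca²⁺] = 3s = 3.42×10⁻⁷ mol L⁻¹

3.42×10⁻⁷ M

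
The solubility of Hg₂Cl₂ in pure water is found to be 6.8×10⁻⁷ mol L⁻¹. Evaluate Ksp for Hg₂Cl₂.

Ksp = 1.3×10⁻¹⁸

Hg₂Cl₂(s) ⇌ Hg₂²⁺(aq) + 2 Cl⁻(aq)
For each mole of Hg₂Cl₂ that dissolves per liter, [Hg₂²⁺] = s and [Cl⁻] = 2s; let s denote this solubility.
Ksp = [Hg₂²⁺][Cl⁻]^2 = s · (2s)^2 = 4s^3
Ksp = 4 × (6.8×10⁻⁷)^3 = 1.3×10⁻¹⁸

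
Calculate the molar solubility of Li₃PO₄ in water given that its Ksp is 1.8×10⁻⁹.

Li₃PO₄(s) ⇌ 3 Li⁺(aq) + PO₄³⁻(aq)
Let s be the molar solubility. Then [Li⁺] = 3s and [PO₄³⁻] = s.
Ksp = [Li⁺]^3[PO₄³⁻] = (3s)^3 · s = 27s^4
27s^4 = 1.8×10⁻⁹  ⇒  s^4 = 6.7×10⁻¹¹
s = (6.7×10⁻¹¹)^(1/4) = 2.9×10⁻³ mol/L

2.9×10⁻³ M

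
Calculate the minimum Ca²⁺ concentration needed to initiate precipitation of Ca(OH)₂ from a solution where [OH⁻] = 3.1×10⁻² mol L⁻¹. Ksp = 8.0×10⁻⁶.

8.3×10⁻³ M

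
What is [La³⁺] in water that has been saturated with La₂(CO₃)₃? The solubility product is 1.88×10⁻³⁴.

La₂(CO₃)₃(s) ⇌ 2 La³⁺(aq) + 3 CO₃²⁻(aq)
Let s be the molar solubility. Then [La³⁺] = 2s and [CO₃²⁻] = 3s.
Ksp = [La³⁺]^2[CO₃²⁻]^3 = (2s)^2 · (3s)^3 = 108s^5 = 1.88×10⁻³⁴
s = 7.05×10⁻⁸ M
[La³⁺] = 2s = 1.41×10⁻⁷ M

1.41×10⁻⁷ M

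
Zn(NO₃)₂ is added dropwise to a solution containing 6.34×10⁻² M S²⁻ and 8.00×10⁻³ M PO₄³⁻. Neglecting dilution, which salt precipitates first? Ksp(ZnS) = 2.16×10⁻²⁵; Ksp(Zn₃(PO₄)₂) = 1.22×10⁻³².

ZnS

Each salt precipitates once Q = Ksp for that salt.
For ZnS: [Zn²⁺] = (Ksp/[S²⁻]) = 3.41×10⁻²⁴ M
For Zn₃(PO₄)₂: [Zn²⁺] = (Ksp/[PO₄³⁻]^2)^(1/3) = 5.76×10⁻¹⁰ M
The smaller threshold [Zn²⁺] is reached first, so ZnS precipitates first.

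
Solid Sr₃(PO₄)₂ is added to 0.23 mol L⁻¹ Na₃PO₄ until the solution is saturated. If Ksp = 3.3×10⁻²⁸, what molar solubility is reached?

6.1×10⁻¹⁰ M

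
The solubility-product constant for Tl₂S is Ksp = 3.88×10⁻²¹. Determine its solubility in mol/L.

9.90×10⁻⁸ M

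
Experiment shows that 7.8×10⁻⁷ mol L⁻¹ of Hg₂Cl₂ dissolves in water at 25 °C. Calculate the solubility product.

Ksp = 1.9×10⁻¹⁸

Hg₂Cl₂(s) ⇌ Hg₂²⁺(aq) + 2 Cl⁻(aq)
With molar solubility s: [Hg₂²⁺] = s, [Cl⁻] = 2s.
Ksp = [Hg₂²⁺][Cl⁻]^2 = s · (2s)^2 = 4s^3
Ksp = 4 × (7.8×10⁻⁷)^3 = 1.9×10⁻¹⁸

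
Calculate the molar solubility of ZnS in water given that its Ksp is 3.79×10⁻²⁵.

ZnS(s) ⇌ Zn²⁺(aq) + S²⁻(aq)
If s mol/L of ZnS dissolves, [Zn²⁺] = s and [S²⁻] = s.
Ksp = [Zn²⁺][S²⁻] = s · s = s^2
s^2 = 3.79×10⁻²⁵
Taking the 2nd root, s = 6.16×10⁻¹³ mol/L.

6.16×10⁻¹³ M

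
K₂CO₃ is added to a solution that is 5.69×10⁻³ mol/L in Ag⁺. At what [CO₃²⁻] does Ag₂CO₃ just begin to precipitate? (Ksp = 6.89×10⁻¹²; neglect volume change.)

2.13×10⁻⁷ M

Precipitation of each salt begins when its ion product equals Ksp.
Ag₂CO₃(s) ⇌ 2 Ag⁺(aq) + CO₃²⁻(aq)
Ksp = [Ag⁺]^2[CO₃²⁻] = [CO₃²⁻](5.69×10⁻³)^2
[CO₃²⁻] = 6.89×10⁻¹² / (5.69×10⁻³)^2 = 2.13×10⁻⁷
[CO₃²⁻] = 2.13×10⁻⁷ mol/L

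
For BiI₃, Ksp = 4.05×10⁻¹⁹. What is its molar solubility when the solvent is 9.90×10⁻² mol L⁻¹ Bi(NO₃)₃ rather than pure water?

BiI₃(s) ⇌ Bi³⁺(aq) + 3 I⁻(aq)
With Bi³⁺ already at 9.90×10⁻² mol L⁻¹ and s small, take [Bi³⁺] ≈ 9.90×10⁻² mol L⁻¹ and [I⁻] = 3s.
Ksp = [Bi³⁺][I⁻]^3 = (9.90×10⁻²)(3s)^3
(3s)^3 = 4.05×10⁻¹⁹ / (9.90×10⁻²) = 4.09×10⁻¹⁸
s = 5.33×10⁻⁷ mol L⁻¹

5.33×10⁻⁷ M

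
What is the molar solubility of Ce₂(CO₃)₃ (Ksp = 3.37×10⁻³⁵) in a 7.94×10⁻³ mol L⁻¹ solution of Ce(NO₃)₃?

2.71×10⁻¹¹ M

Ce₂(CO₃)₃(s) ⇌ 2 Ce³⁺(aq) + 3 CO₃²⁻(aq)
The solution already contains Ce³⁺ at 7.94×10⁻³ mol L⁻¹. Let s be the molar solubility of Ce₂(CO₃)₃.
[Ce³⁺] ≈ 7.94×10⁻³ mol L⁻¹ (common ion dominates); [CO₃²⁻] = 3s.
Ksp = [Ce³⁺]^2[CO₃²⁻]^3 = (7.94×10⁻³)^2(3s)^3
(3s)^3 = 3.37×10⁻³⁵ / (7.94×10⁻³)^2 = 5.35×10⁻³¹
s = 2.71×10⁻¹¹ mol L⁻¹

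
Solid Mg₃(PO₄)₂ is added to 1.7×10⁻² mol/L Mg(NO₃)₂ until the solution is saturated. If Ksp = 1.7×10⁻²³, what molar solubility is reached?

Mg₃(PO₄)₂(s) ⇌ 3 Mg²⁺(aq) + 2 PO₄³⁻(aq)
Let s be the solubility of Mg₃(PO₄)₂ here. The common ion gives [Mg²⁺] ≈ 1.7×10⁻² mol/L, and [PO₄³⁻] = 2s.
Ksp = [Mg²⁺]^3[PO₄³⁻]^2 = (1.7×10⁻²)^3(2s)^2
(2s)^2 = 1.7×10⁻²³ / (1.7×10⁻²)^3 = 3.5×10⁻¹⁸
s = 9.3×10⁻¹⁰ mol/L

9.3×10⁻¹⁰ M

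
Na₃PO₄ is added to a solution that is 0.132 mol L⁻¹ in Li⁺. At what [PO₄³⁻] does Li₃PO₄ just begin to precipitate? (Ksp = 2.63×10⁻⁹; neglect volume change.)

1.14×10⁻⁶ M

Each salt precipitates once Q = Ksp for that salt.
Li₃PO₄(s) ⇌ 3 Li⁺(aq) + PO₄³⁻(aq)
Ksp = [Li⁺]^3[PO₄³⁻] = [PO₄³⁻](0.132)^3
[PO₄³⁻] = 2.63×10⁻⁹ / (0.132)^3 = 1.14×10⁻⁶
[PO₄³⁻] = 1.14×10⁻⁶ mol L⁻¹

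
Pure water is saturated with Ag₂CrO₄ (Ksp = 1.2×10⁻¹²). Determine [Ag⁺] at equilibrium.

Ag₂CrO₄(s) ⇌ 2 Ag⁺(aq) + CrO₄²⁻(aq)
Let s be the molar solubility. Then [Ag⁺] = 2s and [CrO₄²⁻] = s.
Ksp = [Ag⁺]^2[CrO₄²⁻] = (2s)^2 · s = 4s^3 = 1.2×10⁻¹²
s = 6.7×10⁻⁵ mol L⁻¹
[Ag⁺] = 2s = 1.3×10⁻⁴ mol L⁻¹

1.3×10⁻⁴ M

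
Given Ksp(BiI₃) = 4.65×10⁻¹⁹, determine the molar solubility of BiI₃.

BiI₃(s) ⇌ Bi³⁺(aq) + 3 I⁻(aq)
Call the molar solubility s, so that [Bi³⁺] = s and [I⁻] = 3s.
Ksp = [Bi³⁺][I⁻]^3 = s · (3s)^3 = 27s^4
27s^4 = 4.65×10⁻¹⁹  ⇒  s^4 = 1.72×10⁻²⁰
Taking the 4th root, s = 1.15×10⁻⁵ M.

1.15×10⁻⁵ M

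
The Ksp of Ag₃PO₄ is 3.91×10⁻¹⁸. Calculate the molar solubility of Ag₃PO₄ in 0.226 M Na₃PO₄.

8.62×10⁻⁷ M

Ag₃PO₄(s) ⇌ 3 Ag⁺(aq) + PO₄³⁻(aq)
With PO₄³⁻ already at 0.226 M and s small, take [PO₄³⁻] ≈ 0.226 M and [Ag⁺] = 3s.
Ksp = [Ag⁺]^3[PO₄³⁻] = (3s)^3(0.226)
(3s)^3 = 3.91×10⁻¹⁸ / (0.226) = 1.73×10⁻¹⁷
s = 8.62×10⁻⁷ M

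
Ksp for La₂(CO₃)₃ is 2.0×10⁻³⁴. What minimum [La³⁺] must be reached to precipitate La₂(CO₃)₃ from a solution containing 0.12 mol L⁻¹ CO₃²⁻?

A salt starts to precipitate once the ion product Q reaches its Ksp.
La₂(CO₃)₃(s) ⇌ 2 La³⁺(aq) + 3 CO₃²⁻(aq)
Ksp = [La³⁺]^2[CO₃²⁻]^3 = [La³⁺]^2(0.12)^3
[La³⁺]^2 = 2.0×10⁻³⁴ / (0.12)^3 = 1.2×10⁻³¹
[La³⁺] = 3.4×10⁻¹⁶ mol L⁻¹

3.4×10⁻¹⁶ M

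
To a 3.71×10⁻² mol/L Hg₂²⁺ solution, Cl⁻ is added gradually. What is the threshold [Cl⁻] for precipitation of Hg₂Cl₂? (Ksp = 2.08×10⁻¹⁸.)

7.49×10⁻⁹ M

A salt starts to precipitate once the ion product Q reaches its Ksp.
Hg₂Cl₂(s) ⇌ Hg₂²⁺(aq) + 2 Cl⁻(aq)
Ksp = [Hg₂²⁺][Cl⁻]^2 = [Cl⁻]^2(3.71×10⁻²)
[Cl⁻]^2 = 2.08×10⁻¹⁸ / (3.71×10⁻²) = 5.61×10⁻¹⁷
[Cl⁻] = 7.49×10⁻⁹ mol/L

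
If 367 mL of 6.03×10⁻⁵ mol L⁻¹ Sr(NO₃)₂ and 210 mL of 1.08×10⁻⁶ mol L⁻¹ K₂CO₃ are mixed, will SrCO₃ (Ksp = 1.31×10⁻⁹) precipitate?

The combined volume is 577 mL.
[Sr²⁺] = (6.03×10⁻⁵)(367)/577 = 3.84×10⁻⁵ mol L⁻¹
[CO₃²⁻] = (1.08×10⁻⁶)(210)/577 = 3.93×10⁻⁷ mol L⁻¹
Q = [Sr²⁺][CO₃²⁻] = 1.51×10⁻¹¹
Q = 1.51×10⁻¹¹ < Ksp = 1.31×10⁻⁹, so the solution is unsaturated and no precipitate forms.

No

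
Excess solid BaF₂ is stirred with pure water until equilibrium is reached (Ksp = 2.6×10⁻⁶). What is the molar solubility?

BaF₂(s) ⇌ Ba²⁺(aq) + 2 F⁻(aq)
For each mole of BaF₂ that dissolves per liter, [Ba²⁺] = s and [F⁻] = 2s; let s denote this solubility.
Ksp = [Ba²⁺][F⁻]^2 = s · (2s)^2 = 4s^3
4s^3 = 2.6×10⁻⁶  ⇒  s^3 = 6.5×10⁻⁷
Taking the 3rd root, s = 8.7×10⁻³ mol L⁻¹.

8.7×10⁻³ M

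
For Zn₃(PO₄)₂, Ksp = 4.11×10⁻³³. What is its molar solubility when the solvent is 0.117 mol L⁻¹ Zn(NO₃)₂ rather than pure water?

8.01×10⁻¹⁶ M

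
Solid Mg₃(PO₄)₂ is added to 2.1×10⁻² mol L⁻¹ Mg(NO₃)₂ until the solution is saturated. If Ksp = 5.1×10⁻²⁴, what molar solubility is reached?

Mg₃(PO₄)₂(s) ⇌ 3 Mg²⁺(aq) + 2 PO₄³⁻(aq)
Mg²⁺ is already present at 2.1×10⁻² mol L⁻¹. If s mol/L of Mg₃(PO₄)₂ dissolves, [PO₄³⁻] = 2s while [Mg²⁺] ≈ 2.1×10⁻² mol L⁻¹.
Ksp = [Mg²⁺]^3[PO₄³⁻]^2 = (2.1×10⁻²)^3(2s)^2
(2s)^2 = 5.1×10⁻²⁴ / (2.1×10⁻²)^3 = 5.5×10⁻¹⁹
s = 3.7×10⁻¹⁰ mol L⁻¹

3.7×10⁻¹⁰ M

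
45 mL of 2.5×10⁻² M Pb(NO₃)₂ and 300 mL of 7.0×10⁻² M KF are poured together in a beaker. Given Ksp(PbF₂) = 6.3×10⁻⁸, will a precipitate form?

Yes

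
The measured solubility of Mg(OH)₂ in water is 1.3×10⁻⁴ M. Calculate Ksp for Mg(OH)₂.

Mg(OH)₂(s) ⇌ Mg²⁺(aq) + 2 OH⁻(aq)
Let s be the molar solubility. Then [Mg²⁺] = s and [OH⁻] = 2s.
Ksp = [Mg²⁺][OH⁻]^2 = s · (2s)^2 = 4s^3
Ksp = 4 × (1.3×10⁻⁴)^3 = 8.8×10⁻¹²

Ksp = 8.8×10⁻¹²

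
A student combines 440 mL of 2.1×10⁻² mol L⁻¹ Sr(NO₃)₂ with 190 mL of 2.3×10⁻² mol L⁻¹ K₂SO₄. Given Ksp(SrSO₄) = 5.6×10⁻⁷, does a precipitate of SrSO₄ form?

Total volume after mixing = 440 + 190 = 630 mL.
[Sr²⁺] = (2.1×10⁻²)(440)/630 = 1.5×10⁻² mol L⁻¹
[SO₄²⁻] = (2.3×10⁻²)(190)/630 = 6.9×10⁻³ mol L⁻¹
Q = [Sr²⁺][SO₄²⁻] = 1.0×10⁻⁴
Since Q (1.0×10⁻⁴) exceeds Ksp (5.6×10⁻⁷), SrSO₄ will precipitate.

Yes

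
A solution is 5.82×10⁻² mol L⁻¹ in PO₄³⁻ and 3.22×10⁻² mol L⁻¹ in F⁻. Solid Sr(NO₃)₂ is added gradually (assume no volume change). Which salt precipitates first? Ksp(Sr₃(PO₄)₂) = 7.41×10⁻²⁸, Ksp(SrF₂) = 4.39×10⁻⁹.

Sr₃(PO₄)₂

The threshold for precipitation is Q = Ksp.
For Sr₃(PO₄)₂: [Sr²⁺] = (Ksp/[PO₄³⁻]^2)^(1/3) = 6.03×10⁻⁹ mol L⁻¹
For SrF₂: [Sr²⁺] = (Ksp/[F⁻]^2) = 4.23×10⁻⁶ mol L⁻¹
The smaller threshold [Sr²⁺] is reached first, so Sr₃(PO₄)₂ precipitates first.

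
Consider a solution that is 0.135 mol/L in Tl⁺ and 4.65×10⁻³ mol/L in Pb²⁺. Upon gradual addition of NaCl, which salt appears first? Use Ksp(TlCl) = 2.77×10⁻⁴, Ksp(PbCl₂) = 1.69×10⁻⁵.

The threshold for precipitation is Q = Ksp.
For TlCl: [Cl⁻] = (Ksp/[Tl⁺]) = 2.05×10⁻³ mol/L
For PbCl₂: [Cl⁻] = (Ksp/[Pb²⁺])^(1/2) = 6.03×10⁻² mol/L
Since TlCl needs less Cl⁻ to reach saturation, it precipitates first.

TlCl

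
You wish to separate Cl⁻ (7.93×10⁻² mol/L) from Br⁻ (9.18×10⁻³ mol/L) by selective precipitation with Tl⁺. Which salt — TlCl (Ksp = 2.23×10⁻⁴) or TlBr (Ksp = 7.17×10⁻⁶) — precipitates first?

TlBr

A salt starts to precipitate once the ion product Q reaches its Ksp.
For TlCl: [Tl⁺] = (Ksp/[Cl⁻]) = 2.81×10⁻³ mol/L
For TlBr: [Tl⁺] = (Ksp/[Br⁻]) = 7.81×10⁻⁴ mol/L
TlBr requires the lower [Tl⁺], so it precipitates first.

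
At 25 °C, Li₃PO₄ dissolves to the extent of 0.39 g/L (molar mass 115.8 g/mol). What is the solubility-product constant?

Ksp = 3.5×10⁻⁹

Convert to molarity: s = 0.39 / 115.8 = 3.368×10⁻³ mol/L
Li₃PO₄(s) ⇌ 3 Li⁺(aq) + PO₄³⁻(aq)
Let s be the molar solubility. Then [Li⁺] = 3s and [PO₄³⁻] = s.
Ksp = [Li⁺]^3[PO₄³⁻] = (3s)^3 · s = 27s^4
Ksp = 27 × (3.368×10⁻³)^4 = 3.5×10⁻⁹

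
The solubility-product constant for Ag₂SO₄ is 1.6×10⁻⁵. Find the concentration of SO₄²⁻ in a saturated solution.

1.6×10⁻² M

Ag₂SO₄(s) ⇌ 2 Ag⁺(aq) + SO₄²⁻(aq)
With molar solubility s: [Ag⁺] = 2s, [SO₄²⁻] = s.
Ksp = [Ag⁺]^2[SO₄²⁻] = (2s)^2 · s = 4s^3 = 1.6×10⁻⁵
s = 1.6×10⁻² mol/L
[SO₄²⁻] = s = 1.6×10⁻² mol/L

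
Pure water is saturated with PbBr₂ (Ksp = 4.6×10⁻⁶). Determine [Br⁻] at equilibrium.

PbBr₂(s) ⇌ Pb²⁺(aq) + 2 Br⁻(aq)
Call the molar solubility s, so that [Pb²⁺] = s and [Br⁻] = 2s.
Ksp = [Pb²⁺][Br⁻]^2 = s · (2s)^2 = 4s^3 = 4.6×10⁻⁶
s = 1.0×10⁻² mol/L
[Br⁻] = 2s = 2.1×10⁻² mol/L

2.1×10⁻² M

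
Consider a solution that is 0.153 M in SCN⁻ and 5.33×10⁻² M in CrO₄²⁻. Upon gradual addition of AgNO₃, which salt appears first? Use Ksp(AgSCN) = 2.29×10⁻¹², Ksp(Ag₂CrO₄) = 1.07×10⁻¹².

Each salt precipitates once Q = Ksp for that salt.
For AgSCN: [Ag⁺] = (Ksp/[SCN⁻]) = 1.50×10⁻¹¹ M
For Ag₂CrO₄: [Ag⁺] = (Ksp/[CrO₄²⁻])^(1/2) = 4.48×10⁻⁶ M
Since AgSCN needs less Ag⁺ to reach saturation, it precipitates first.

AgSCN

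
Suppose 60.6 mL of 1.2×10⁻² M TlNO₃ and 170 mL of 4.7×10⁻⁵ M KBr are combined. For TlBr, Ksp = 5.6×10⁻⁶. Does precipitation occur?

After mixing, V = 60.6 mL + 170 mL = 230.6 mL.
[Tl⁺] = (1.2×10⁻²)(60.6)/230.6 = 3.2×10⁻³ M
[Br⁻] = (4.7×10⁻⁵)(170)/230.6 = 3.5×10⁻⁵ M
Q = [Tl⁺][Br⁻] = 1.1×10⁻⁷
Q < Ksp (1.1×10⁻⁷ vs 5.6×10⁻⁶); the solution remains unsaturated and no precipitate forms.

No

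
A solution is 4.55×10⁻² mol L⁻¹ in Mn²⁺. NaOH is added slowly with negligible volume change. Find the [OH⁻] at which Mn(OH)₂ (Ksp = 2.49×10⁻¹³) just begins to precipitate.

The threshold for precipitation is Q = Ksp.
Mn(OH)₂(s) ⇌ Mn²⁺(aq) + 2 OH⁻(aq)
Ksp = [Mn²⁺][OH⁻]^2 = [OH⁻]^2(4.55×10⁻²)
[OH⁻]^2 = 2.49×10⁻¹³ / (4.55×10⁻²) = 5.47×10⁻¹²
[OH⁻] = 2.34×10⁻⁶ mol L⁻¹

2.34×10⁻⁶ M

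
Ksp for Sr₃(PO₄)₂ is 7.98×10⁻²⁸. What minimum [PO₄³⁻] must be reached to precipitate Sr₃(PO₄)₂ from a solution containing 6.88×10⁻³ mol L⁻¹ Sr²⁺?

4.95×10⁻¹¹ M

A salt starts to precipitate once the ion product Q reaches its Ksp.
Sr₃(PO₄)₂(s) ⇌ 3 Sr²⁺(aq) + 2 PO₄³⁻(aq)
Ksp = [Sr²⁺]^3[PO₄³⁻]^2 = [PO₄³⁻]^2(6.88×10⁻³)^3
[PO₄³⁻]^2 = 7.98×10⁻²⁸ / (6.88×10⁻³)^3 = 2.45×10⁻²¹
[PO₄³⁻] = 4.95×10⁻¹¹ mol L⁻¹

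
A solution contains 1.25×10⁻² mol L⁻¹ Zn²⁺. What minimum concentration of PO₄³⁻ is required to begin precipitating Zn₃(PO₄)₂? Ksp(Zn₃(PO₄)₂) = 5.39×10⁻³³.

5.25×10⁻¹⁴ M

Precipitation of each salt begins when its ion product equals Ksp.
Zn₃(PO₄)₂(s) ⇌ 3 Zn²⁺(aq) + 2 PO₄³⁻(aq)
Ksp = [Zn²⁺]^3[PO₄³⁻]^2 = [PO₄³⁻]^2(1.25×10⁻²)^3
[PO₄³⁻]^2 = 5.39×10⁻³³ / (1.25×10⁻²)^3 = 2.76×10⁻²⁷
[PO₄³⁻] = 5.25×10⁻¹⁴ mol L⁻¹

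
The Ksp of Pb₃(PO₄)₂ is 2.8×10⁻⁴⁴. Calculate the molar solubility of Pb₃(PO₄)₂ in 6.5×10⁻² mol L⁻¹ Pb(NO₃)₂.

5.0×10⁻²¹ M

Pb₃(PO₄)₂(s) ⇌ 3 Pb²⁺(aq) + 2 PO₄³⁻(aq)
Let s be the solubility of Pb₃(PO₄)₂ here. The common ion gives [Pb²⁺] ≈ 6.5×10⁻² mol L⁻¹, and [PO₄³⁻] = 2s.
Ksp = [Pb²⁺]^3[PO₄³⁻]^2 = (6.5×10⁻²)^3(2s)^2
(2s)^2 = 2.8×10⁻⁴⁴ / (6.5×10⁻²)^3 = 1.0×10⁻⁴⁰
s = 5.0×10⁻²¹ mol L⁻¹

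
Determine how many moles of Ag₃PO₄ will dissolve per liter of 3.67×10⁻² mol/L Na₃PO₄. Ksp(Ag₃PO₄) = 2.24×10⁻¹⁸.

Ag₃PO₄(s) ⇌ 3 Ag⁺(aq) + PO₄³⁻(aq)
Let s be the solubility of Ag₃PO₄ here. The common ion gives [PO₄³⁻] ≈ 3.67×10⁻² mol/L, and [Ag⁺] = 3s.
Ksp = [Ag⁺]^3[PO₄³⁻] = (3s)^3(3.67×10⁻²)
(3s)^3 = 2.24×10⁻¹⁸ / (3.67×10⁻²) = 6.10×10⁻¹⁷
s = 1.31×10⁻⁶ mol/L

1.31×10⁻⁶ M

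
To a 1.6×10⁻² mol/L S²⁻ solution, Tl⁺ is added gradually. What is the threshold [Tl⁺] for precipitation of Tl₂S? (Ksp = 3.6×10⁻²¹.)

The threshold for precipitation is Q = Ksp.
Tl₂S(s) ⇌ 2 Tl⁺(aq) + S²⁻(aq)
Ksp = [Tl⁺]^2[S²⁻] = [Tl⁺]^2(1.6×10⁻²)
[Tl⁺]^2 = 3.6×10⁻²¹ / (1.6×10⁻²) = 2.3×10⁻¹⁹
[Tl⁺] = 4.7×10⁻¹⁰ mol/L

4.7×10⁻¹⁰ M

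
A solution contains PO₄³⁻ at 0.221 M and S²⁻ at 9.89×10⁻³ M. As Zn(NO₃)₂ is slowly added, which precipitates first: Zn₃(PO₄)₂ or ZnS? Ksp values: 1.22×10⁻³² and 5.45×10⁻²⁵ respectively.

Precipitation begins when Q = Ksp.
For Zn₃(PO₄)₂: [Zn²⁺] = (Ksp/[PO₄³⁻]^2)^(1/3) = 6.30×10⁻¹¹ M
For ZnS: [Zn²⁺] = (Ksp/[S²⁻]) = 5.51×10⁻²³ M
Since ZnS needs less Zn²⁺ to reach saturation, it precipitates first.

ZnS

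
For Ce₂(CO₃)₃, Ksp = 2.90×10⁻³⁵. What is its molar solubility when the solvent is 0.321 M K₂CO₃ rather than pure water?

Ce₂(CO₃)₃(s) ⇌ 2 Ce³⁺(aq) + 3 CO₃²⁻(aq)
CO₃²⁻ is already present at 0.321 M. If s mol/L of Ce₂(CO₃)₃ dissolves, [Ce³⁺] = 2s while [CO₃²⁻] ≈ 0.321 M.
Ksp = [Ce³⁺]^2[CO₃²⁻]^3 = (2s)^2(0.321)^3
(2s)^2 = 2.90×10⁻³⁵ / (0.321)^3 = 8.77×10⁻³⁴
s = 1.48×10⁻¹⁷ M

1.48×10⁻¹⁷ M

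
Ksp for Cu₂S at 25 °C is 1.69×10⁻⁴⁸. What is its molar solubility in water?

7.50×10⁻¹⁷ M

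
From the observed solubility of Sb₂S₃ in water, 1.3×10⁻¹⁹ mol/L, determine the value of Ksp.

Ksp = 4.0×10⁻⁹³

Sb₂S₃(s) ⇌ 2 Sb³⁺(aq) + 3 S²⁻(aq)
With molar solubility s: [Sb³⁺] = 2s, [S²⁻] = 3s.
Ksp = [Sb³⁺]^2[S²⁻]^3 = (2s)^2 · (3s)^3 = 108s^5
Ksp = 108 × (1.3×10⁻¹⁹)^5 = 4.0×10⁻⁹³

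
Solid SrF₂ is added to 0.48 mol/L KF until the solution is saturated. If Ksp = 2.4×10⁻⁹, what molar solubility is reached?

SrF₂(s) ⇌ Sr²⁺(aq) + 2 F⁻(aq)
The solution already contains F⁻ at 0.48 mol/L. Let s be the molar solubility of SrF₂.
[F⁻] ≈ 0.48 mol/L (common ion dominates); [Sr²⁺] = s.
Ksp = [Sr²⁺][F⁻]^2 = s(0.48)^2
s = 2.4×10⁻⁹ / (0.48)^2 = 1.0×10⁻⁸
s = 1.0×10⁻⁸ mol/L

1.0×10⁻⁸ M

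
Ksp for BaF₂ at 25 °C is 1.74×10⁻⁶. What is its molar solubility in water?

7.58×10⁻³ M

BaF₂(s) ⇌ Ba²⁺(aq) + 2 F⁻(aq)
For each mole of BaF₂ that dissolves per liter, [Ba²⁺] = s and [F⁻] = 2s; let s denote this solubility.
Ksp = [Ba²⁺][F⁻]^2 = s · (2s)^2 = 4s^3
4s^3 = 1.74×10⁻⁶  ⇒  s^3 = 4.35×10⁻⁷
s = 7.58×10⁻³ mol L⁻¹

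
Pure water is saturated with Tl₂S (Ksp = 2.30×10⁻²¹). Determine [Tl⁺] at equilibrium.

Tl₂S(s) ⇌ 2 Tl⁺(aq) + S²⁻(aq)
Let s be the molar solubility. Then [Tl⁺] = 2s and [S²⁻] = s.
Ksp = [Tl⁺]^2[S²⁻] = (2s)^2 · s = 4s^3 = 2.30×10⁻²¹
s = 8.32×10⁻⁸ M
[Tl⁺] = 2s = 1.66×10⁻⁷ M

1.66×10⁻⁷ M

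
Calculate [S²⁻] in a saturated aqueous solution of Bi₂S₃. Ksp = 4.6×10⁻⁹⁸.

4.0×10⁻²⁰ M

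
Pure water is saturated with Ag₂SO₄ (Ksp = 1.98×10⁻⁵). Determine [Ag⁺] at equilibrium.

3.41×10⁻² M

Ag₂SO₄(s) ⇌ 2 Ag⁺(aq) + SO₄²⁻(aq)
With molar solubility s: [Ag⁺] = 2s, [SO₄²⁻] = s.
Ksp = [Ag⁺]^2[SO₄²⁻] = (2s)^2 · s = 4s^3 = 1.98×10⁻⁵
s = 1.70×10⁻² mol L⁻¹
[Ag⁺] = 2s = 3.41×10⁻² mol L⁻¹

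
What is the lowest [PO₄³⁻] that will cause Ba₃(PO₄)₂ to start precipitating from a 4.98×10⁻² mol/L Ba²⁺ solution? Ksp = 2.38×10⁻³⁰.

1.39×10⁻¹³ M

The threshold for precipitation is Q = Ksp.
Ba₃(PO₄)₂(s) ⇌ 3 Ba²⁺(aq) + 2 PO₄³⁻(aq)
Ksp = [Ba²⁺]^3[PO₄³⁻]^2 = [PO₄³⁻]^2(4.98×10⁻²)^3
[PO₄³⁻]^2 = 2.38×10⁻³⁰ / (4.98×10⁻²)^3 = 1.93×10⁻²⁶
[PO₄³⁻] = 1.39×10⁻¹³ mol/L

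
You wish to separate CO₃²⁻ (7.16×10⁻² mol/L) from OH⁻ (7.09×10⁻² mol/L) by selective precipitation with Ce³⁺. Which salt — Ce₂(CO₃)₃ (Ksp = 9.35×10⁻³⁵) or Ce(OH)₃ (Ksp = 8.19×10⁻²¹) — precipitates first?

Ce(OH)₃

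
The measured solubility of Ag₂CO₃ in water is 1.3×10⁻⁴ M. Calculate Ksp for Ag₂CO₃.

Ksp = 8.8×10⁻¹²

Ag₂CO₃(s) ⇌ 2 Ag⁺(aq) + CO₃²⁻(aq)
If s mol/L of Ag₂CO₃ dissolves, [Ag⁺] = 2s and [CO₃²⁻] = s.
Ksp = [Ag⁺]^2[CO₃²⁻] = (2s)^2 · s = 4s^3
Ksp = 4 × (1.3×10⁻⁴)^3 = 8.8×10⁻¹²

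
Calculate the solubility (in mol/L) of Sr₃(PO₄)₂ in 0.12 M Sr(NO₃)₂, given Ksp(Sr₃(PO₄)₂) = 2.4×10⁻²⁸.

1.9×10⁻¹³ M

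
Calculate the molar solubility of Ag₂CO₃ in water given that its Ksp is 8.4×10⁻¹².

Ag₂CO₃(s) ⇌ 2 Ag⁺(aq) + CO₃²⁻(aq)
Let s be the molar solubility. Then [Ag⁺] = 2s and [CO₃²⁻] = s.
Ksp = [Ag⁺]^2[CO₃²⁻] = (2s)^2 · s = 4s^3
4s^3 = 8.4×10⁻¹²  ⇒  s^3 = 2.1×10⁻¹²
Taking the 3rd root, s = 1.3×10⁻⁴ mol L⁻¹.

1.3×10⁻⁴ M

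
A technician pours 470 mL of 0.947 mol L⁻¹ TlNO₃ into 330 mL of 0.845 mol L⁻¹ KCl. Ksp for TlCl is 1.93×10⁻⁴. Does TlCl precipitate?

Yes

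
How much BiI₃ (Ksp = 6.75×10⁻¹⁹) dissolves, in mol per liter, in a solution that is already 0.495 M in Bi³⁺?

3.70×10⁻⁷ M

BiI₃(s) ⇌ Bi³⁺(aq) + 3 I⁻(aq)
Let s be the solubility of BiI₃ here. The common ion gives [Bi³⁺] ≈ 0.495 M, and [I⁻] = 3s.
Ksp = [Bi³⁺][I⁻]^3 = (0.495)(3s)^3
(3s)^3 = 6.75×10⁻¹⁹ / (0.495) = 1.36×10⁻¹⁸
s = 3.70×10⁻⁷ M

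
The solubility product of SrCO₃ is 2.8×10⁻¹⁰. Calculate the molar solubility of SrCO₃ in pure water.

1.7×10⁻⁵ M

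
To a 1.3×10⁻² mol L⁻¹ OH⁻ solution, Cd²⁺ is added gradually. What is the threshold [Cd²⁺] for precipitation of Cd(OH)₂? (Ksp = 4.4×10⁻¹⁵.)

2.6×10⁻¹¹ M

Each salt precipitates once Q = Ksp for that salt.
Cd(OH)₂(s) ⇌ Cd²⁺(aq) + 2 OH⁻(aq)
Ksp = [Cd²⁺][OH⁻]^2 = [Cd²⁺](1.3×10⁻²)^2
[Cd²⁺] = 4.4×10⁻¹⁵ / (1.3×10⁻²)^2 = 2.6×10⁻¹¹
[Cd²⁺] = 2.6×10⁻¹¹ mol L⁻¹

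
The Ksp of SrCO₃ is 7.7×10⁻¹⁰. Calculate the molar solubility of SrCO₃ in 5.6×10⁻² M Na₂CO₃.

SrCO₃(s) ⇌ Sr²⁺(aq) + CO₃²⁻(aq)
The solution already contains CO₃²⁻ at 5.6×10⁻² M. Let s be the molar solubility of SrCO₃.
[CO₃²⁻] ≈ 5.6×10⁻² M (common ion dominates); [Sr²⁺] = s.
Ksp = [Sr²⁺][CO₃²⁻] = s(5.6×10⁻²)
s = 7.7×10⁻¹⁰ / (5.6×10⁻²) = 1.4×10⁻⁸
s = 1.4×10⁻⁸ M

1.4×10⁻⁸ M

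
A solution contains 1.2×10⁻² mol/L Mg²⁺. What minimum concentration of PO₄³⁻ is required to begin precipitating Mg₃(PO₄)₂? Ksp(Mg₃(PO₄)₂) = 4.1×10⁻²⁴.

The threshold for precipitation is Q = Ksp.
Mg₃(PO₄)₂(s) ⇌ 3 Mg²⁺(aq) + 2 PO₄³⁻(aq)
Ksp = [Mg²⁺]^3[PO₄³⁻]^2 = [PO₄³⁻]^2(1.2×10⁻²)^3
[PO₄³⁻]^2 = 4.1×10⁻²⁴ / (1.2×10⁻²)^3 = 2.4×10⁻¹⁸
[PO₄³⁻] = 1.5×10⁻⁹ mol/L

1.5×10⁻⁹ M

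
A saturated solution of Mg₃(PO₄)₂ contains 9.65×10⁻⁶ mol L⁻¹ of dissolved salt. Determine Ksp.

Ksp = 9.04×10⁻²⁴

Mg₃(PO₄)₂(s) ⇌ 3 Mg²⁺(aq) + 2 PO₄³⁻(aq)
For each mole of Mg₃(PO₄)₂ that dissolves per liter, [Mg²⁺] = 3s and [PO₄³⁻] = 2s; let s denote this solubility.
Ksp = [Mg²⁺]^3[PO₄³⁻]^2 = (3s)^3 · (2s)^2 = 108s^5
Ksp = 108 × (9.65×10⁻⁶)^5 = 9.04×10⁻²⁴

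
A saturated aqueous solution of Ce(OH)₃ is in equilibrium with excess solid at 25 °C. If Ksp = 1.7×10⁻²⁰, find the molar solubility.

Ce(OH)₃(s) ⇌ Ce³⁺(aq) + 3 OH⁻(aq)
If s mol/L of Ce(OH)₃ dissolves, [Ce³⁺] = s and [OH⁻] = 3s.
Ksp = [Ce³⁺][OH⁻]^3 = s · (3s)^3 = 27s^4
27s^4 = 1.7×10⁻²⁰  ⇒  s^4 = 6.3×10⁻²²
s = 5.0×10⁻⁶ mol/L

5.0×10⁻⁶ M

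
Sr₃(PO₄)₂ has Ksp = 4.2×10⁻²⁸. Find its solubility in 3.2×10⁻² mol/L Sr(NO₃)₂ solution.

1.8×10⁻¹² M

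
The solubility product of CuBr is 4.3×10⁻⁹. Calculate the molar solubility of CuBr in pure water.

CuBr(s) ⇌ Cu⁺(aq) + Br⁻(aq)
If s mol/L of CuBr dissolves, [Cu⁺] = s and [Br⁻] = s.
Ksp = [Cu⁺][Br⁻] = s · s = s^2
s^2 = 4.3×10⁻⁹
Taking the 2nd root, s = 6.6×10⁻⁵ mol L⁻¹.

6.6×10⁻⁵ M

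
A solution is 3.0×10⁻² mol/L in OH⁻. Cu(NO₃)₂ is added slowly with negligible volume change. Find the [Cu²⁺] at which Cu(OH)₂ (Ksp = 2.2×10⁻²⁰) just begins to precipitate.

2.4×10⁻¹⁷ M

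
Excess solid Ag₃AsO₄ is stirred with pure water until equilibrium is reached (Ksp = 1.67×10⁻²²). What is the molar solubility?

1.58×10⁻⁶ M

Ag₃AsO₄(s) ⇌ 3 Ag⁺(aq) + AsO₄³⁻(aq)
If s mol/L of Ag₃AsO₄ dissolves, [Ag⁺] = 3s and [AsO₄³⁻] = s.
Ksp = [Ag⁺]^3[AsO₄³⁻] = (3s)^3 · s = 27s^4
27s^4 = 1.67×10⁻²²  ⇒  s^4 = 6.19×10⁻²⁴
s = (6.19×10⁻²⁴)^(1/4) = 1.58×10⁻⁶ mol L⁻¹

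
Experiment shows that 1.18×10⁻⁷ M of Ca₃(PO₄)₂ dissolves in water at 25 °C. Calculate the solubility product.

Ksp = 2.47×10⁻³³

Ca₃(PO₄)₂(s) ⇌ 3 Ca²⁺(aq) + 2 PO₄³⁻(aq)
With molar solubility s: [Ca²⁺] = 3s, [PO₄³⁻] = 2s.
Ksp = [Ca²⁺]^3[PO₄³⁻]^2 = (3s)^3 · (2s)^2 = 108s^5
Ksp = 108 × (1.18×10⁻⁷)^5 = 2.47×10⁻³³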